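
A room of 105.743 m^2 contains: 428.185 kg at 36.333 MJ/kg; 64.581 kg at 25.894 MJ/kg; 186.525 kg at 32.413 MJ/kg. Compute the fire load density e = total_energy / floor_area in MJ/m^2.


Total energy = 428.185*36.333 + 64.581*25.894 + 186.525*32.413
= 15557.25 + 1672.260 + 6045.835
= 23275.34 MJ
e = 23275.34 / 105.743 = 220.11 MJ/m^2

220.11 MJ/m^2


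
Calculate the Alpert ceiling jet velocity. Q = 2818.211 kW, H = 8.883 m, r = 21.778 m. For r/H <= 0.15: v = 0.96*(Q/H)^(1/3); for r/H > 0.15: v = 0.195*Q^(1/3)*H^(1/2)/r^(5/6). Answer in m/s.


r/H = 21.778 / 8.883 = 2.4516
r/H > 0.15, so v = 0.195*Q^(1/3)*H^(1/2)/r^(5/6)
Q^(1/3) = 14.125
H^(1/2) = 2.9804
r^(5/6) = 13.032
v = 0.195 * 14.125 * 2.9804 / 13.032 = 0.62993 m/s

0.62993 m/s


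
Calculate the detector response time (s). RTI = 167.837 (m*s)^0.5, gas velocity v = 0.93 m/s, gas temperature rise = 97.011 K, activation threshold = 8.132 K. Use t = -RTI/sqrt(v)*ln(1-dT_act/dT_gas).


dT_act/dT_gas = 0.083826
ln(1 - 0.083826) = -0.087548
t = -167.837 / sqrt(0.93) * -0.087548 = 15.237 s

15.237 s


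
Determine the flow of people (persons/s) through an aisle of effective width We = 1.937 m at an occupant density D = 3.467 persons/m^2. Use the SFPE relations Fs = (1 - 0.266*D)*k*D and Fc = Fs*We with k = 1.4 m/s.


1 - 0.266*D = 1 - 0.266*3.467 = 0.077778
Fs = 0.077778 * 1.4 * 3.467 = 0.37752 persons/(s*m)
Fc = 0.37752 * 1.937 = 0.73125 persons/s

0.73125 persons/s


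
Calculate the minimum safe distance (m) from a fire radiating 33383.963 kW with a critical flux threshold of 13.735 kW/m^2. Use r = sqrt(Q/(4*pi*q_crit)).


4*pi*q_crit = 172.60
Q/(4*pi*q_crit) = 193.42
r = sqrt(193.42) = 13.908 m

13.908 m


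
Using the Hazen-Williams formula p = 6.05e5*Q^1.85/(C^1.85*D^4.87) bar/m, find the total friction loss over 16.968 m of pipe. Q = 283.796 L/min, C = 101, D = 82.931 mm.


Q^1.85 = 34519
C^1.85 = 5105.0
D^4.87 = 2.2088e+09
p/m = 0.0018521 bar/m
p_total = 0.0018521 * 16.968 = 0.031427 bar

0.031427 bar


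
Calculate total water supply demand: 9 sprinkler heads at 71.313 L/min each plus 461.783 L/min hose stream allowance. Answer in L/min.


Sprinkler demand = 9 * 71.313 = 641.817 L/min
Total = 641.817 + 461.783 = 1103.6 L/min

1103.6 L/min


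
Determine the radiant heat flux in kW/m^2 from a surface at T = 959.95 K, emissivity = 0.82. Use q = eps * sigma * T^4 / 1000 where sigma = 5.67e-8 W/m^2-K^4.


T^4 = 8.4917e+11
q = 0.82 * 5.67e-8 * 8.4917e+11 / 1000 = 39.481 kW/m^2

39.481 kW/m^2


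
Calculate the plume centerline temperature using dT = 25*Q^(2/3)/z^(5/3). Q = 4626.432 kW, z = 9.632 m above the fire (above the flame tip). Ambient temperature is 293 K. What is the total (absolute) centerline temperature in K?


Q^(2/3) = 277.65
z^(5/3) = 43.604
dT = 25 * 277.65 / 43.604 = 159.19 K
T = 293 + 159.19 = 452.19 K

452.19 K


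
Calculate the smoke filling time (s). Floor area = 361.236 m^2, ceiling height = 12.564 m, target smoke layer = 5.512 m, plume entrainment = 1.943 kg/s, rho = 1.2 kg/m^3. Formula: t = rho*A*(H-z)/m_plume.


H - z = 7.052 m
t = 1.2 * 361.236 * 7.052 / 1.943 = 1573.3 s

1573.3 s


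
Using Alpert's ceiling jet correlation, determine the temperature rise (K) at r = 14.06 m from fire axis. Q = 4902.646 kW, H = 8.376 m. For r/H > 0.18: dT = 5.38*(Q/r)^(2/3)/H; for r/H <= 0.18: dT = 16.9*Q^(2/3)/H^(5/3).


r/H = 14.06 / 8.376 = 1.6786
r/H > 0.18, so dT = 5.38*(Q/r)^(2/3)/H
Q/r = 348.69
(Q/r)^(2/3) = 49.541
dT = 5.38 * 49.541 / 8.376 = 31.821 K

31.821 K


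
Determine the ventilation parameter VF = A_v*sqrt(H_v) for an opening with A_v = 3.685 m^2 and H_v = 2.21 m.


sqrt(H_v) = 1.4866
VF = 3.685 * 1.4866 = 5.4781 m^(5/2)

5.4781 m^(5/2)


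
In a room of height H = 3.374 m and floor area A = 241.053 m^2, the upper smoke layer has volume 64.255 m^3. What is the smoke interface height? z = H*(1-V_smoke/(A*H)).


V/(A*H) = 0.079004
1 - 0.079004 = 0.92100
z = 3.374 * 0.92100 = 3.1074 m

3.1074 m


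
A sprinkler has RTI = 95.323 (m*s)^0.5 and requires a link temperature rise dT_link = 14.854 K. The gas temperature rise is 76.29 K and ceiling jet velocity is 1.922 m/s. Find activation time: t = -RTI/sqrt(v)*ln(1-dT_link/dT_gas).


dT_link/dT_gas = 0.19470
ln(1 - 0.19470) = -0.21655
t = -95.323 / sqrt(1.922) * -0.21655 = 14.889 s

14.889 s


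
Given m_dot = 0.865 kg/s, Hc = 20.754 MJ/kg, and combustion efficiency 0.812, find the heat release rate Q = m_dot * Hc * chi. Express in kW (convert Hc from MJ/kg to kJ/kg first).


Hc = 20.754 MJ/kg = 20.754 * 1000 kJ/kg = 20754 kJ/kg
Q = 0.865 kg/s * 20754 kJ/kg * 0.812 = 14577 kW

14577 kW


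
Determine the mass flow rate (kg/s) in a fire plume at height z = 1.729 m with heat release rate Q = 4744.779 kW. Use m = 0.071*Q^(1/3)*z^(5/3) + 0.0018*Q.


Q^(1/3) = 16.804
z^(5/3) = 2.4907
First term = 0.071 * 16.804 * 2.4907 = 2.9716
Second term = 0.0018 * 4744.779 = 8.5406
m = 11.512 kg/s

11.512 kg/s


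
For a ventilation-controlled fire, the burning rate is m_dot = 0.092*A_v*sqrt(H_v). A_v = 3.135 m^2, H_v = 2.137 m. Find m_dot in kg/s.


sqrt(H_v) = 1.4618
m_dot = 0.092 * 3.135 * 1.4618 = 0.42163 kg/s

0.42163 kg/s


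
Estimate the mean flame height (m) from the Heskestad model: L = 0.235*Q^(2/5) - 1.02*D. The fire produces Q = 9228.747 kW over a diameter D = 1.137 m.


Q^(2/5) = 38.553
0.235 * Q^(2/5) = 9.0599
1.02 * D = 1.1597
L = 7.9002 m

7.9002 m


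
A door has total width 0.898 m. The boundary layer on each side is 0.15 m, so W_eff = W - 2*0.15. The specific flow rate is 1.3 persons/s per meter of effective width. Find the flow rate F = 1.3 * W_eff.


W_eff = 0.898 - 0.30 = 0.598 m
F = 1.3 * 0.598 = 0.77740 persons/s

0.77740 persons/s


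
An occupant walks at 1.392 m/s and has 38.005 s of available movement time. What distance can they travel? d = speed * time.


d = 1.392 * 38.005 = 52.903 m

52.903 m


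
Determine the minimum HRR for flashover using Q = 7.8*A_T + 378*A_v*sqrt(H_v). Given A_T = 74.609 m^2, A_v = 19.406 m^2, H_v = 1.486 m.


7.8*A_T = 581.95
sqrt(H_v) = 1.2190
378*A_v*sqrt(H_v) = 8942.1
Q = 581.95 + 8942.1 = 9524.0 kW

9524.0 kW


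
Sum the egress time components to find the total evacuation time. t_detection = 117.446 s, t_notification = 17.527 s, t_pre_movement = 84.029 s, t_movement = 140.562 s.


Total = 117.446 + 17.527 + 84.029 + 140.562 = 359.564 s

359.564 s


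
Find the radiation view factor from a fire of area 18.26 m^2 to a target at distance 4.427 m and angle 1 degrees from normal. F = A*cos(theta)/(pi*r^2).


cos(1 deg) = 0.99985
pi*r^2 = 61.570
F = 18.26 * 0.99985 / 61.570 = 0.29653

0.29653


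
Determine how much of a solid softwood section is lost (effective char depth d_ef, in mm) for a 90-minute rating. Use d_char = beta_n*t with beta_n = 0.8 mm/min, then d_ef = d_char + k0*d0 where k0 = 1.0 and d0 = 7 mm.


d_char = 0.8 * 90 = 72 mm
d_ef = 72 + 1.0*7 = 79 mm

79 mm


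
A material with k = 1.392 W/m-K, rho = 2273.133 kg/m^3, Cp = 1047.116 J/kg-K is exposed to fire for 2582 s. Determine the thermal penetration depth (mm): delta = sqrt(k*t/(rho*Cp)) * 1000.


alpha = 1.392 / (2273.133 * 1047.116) = 5.8482e-07 m^2/s
alpha * t = 0.0015100
delta = sqrt(0.0015100) * 1000 = 38.859 mm

38.859 mm


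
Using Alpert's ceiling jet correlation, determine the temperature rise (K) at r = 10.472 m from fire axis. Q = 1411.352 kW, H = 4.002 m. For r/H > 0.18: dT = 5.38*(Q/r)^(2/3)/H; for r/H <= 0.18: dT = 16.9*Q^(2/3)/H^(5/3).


r/H = 10.472 / 4.002 = 2.6167
r/H > 0.18, so dT = 5.38*(Q/r)^(2/3)/H
Q/r = 134.77
(Q/r)^(2/3) = 26.287
dT = 5.38 * 26.287 / 4.002 = 35.338 K

35.338 K


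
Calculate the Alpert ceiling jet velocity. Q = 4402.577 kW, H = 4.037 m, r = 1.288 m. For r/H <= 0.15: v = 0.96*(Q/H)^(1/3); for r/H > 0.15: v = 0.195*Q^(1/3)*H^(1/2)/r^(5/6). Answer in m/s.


r/H = 1.288 / 4.037 = 0.31905
r/H > 0.15, so v = 0.195*Q^(1/3)*H^(1/2)/r^(5/6)
Q^(1/3) = 16.390
H^(1/2) = 2.0092
r^(5/6) = 1.2348
v = 0.195 * 16.390 * 2.0092 / 1.2348 = 5.2004 m/s

5.2004 m/s


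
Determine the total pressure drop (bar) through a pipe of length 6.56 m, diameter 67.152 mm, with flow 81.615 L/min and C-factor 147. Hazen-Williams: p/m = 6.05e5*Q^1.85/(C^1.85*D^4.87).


Q^1.85 = 3441.7
C^1.85 = 10222
D^4.87 = 7.9027e+08
p/m = 0.00025776 bar/m
p_total = 0.00025776 * 6.56 = 0.0016909 bar

0.0016909 bar


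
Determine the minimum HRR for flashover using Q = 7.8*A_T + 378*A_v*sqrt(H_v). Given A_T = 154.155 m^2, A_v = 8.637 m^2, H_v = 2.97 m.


7.8*A_T = 1202.409
sqrt(H_v) = 1.7234
378*A_v*sqrt(H_v) = 5626.4
Q = 1202.409 + 5626.4 = 6828.8 kW

6828.8 kW


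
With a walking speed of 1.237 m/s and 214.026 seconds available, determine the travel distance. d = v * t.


d = 1.237 * 214.026 = 264.75 m

264.75 m


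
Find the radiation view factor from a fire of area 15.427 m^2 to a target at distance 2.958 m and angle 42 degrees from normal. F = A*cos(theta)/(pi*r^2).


cos(42 deg) = 0.74314
pi*r^2 = 27.488
F = 15.427 * 0.74314 / 27.488 = 0.41707

0.41707


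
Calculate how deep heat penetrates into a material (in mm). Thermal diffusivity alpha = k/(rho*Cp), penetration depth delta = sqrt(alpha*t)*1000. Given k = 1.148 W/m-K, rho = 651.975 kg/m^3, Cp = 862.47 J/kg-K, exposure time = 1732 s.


alpha = 1.148 / (651.975 * 862.47) = 2.0416e-06 m^2/s
alpha * t = 0.0035360
delta = sqrt(0.0035360) * 1000 = 59.464 mm

59.464 mm


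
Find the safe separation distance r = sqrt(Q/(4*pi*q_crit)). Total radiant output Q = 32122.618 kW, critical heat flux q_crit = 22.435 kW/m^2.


4*pi*q_crit = 281.93
Q/(4*pi*q_crit) = 113.94
r = sqrt(113.94) = 10.674 m

10.674 m


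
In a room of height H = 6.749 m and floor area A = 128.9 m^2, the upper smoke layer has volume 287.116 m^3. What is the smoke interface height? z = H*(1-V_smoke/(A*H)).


V/(A*H) = 0.33004
1 - 0.33004 = 0.66996
z = 6.749 * 0.66996 = 4.5216 m

4.5216 m


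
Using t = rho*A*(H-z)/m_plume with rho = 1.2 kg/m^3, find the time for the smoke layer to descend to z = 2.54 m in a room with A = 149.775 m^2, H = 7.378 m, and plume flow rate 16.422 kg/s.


H - z = 4.838 m
t = 1.2 * 149.775 * 4.838 / 16.422 = 52.949 s

52.949 s


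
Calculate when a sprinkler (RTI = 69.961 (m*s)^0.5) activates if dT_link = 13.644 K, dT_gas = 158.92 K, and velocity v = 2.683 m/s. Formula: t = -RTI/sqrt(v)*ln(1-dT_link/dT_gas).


dT_link/dT_gas = 0.085855
ln(1 - 0.085855) = -0.089766
t = -69.961 / sqrt(2.683) * -0.089766 = 3.8340 s

3.8340 s


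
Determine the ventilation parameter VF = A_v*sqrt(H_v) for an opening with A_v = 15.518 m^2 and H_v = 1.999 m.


sqrt(H_v) = 1.4139
VF = 15.518 * 1.4139 = 21.940 m^(5/2)

21.940 m^(5/2)


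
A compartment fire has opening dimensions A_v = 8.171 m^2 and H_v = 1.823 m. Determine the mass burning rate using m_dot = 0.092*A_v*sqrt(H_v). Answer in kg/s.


sqrt(H_v) = 1.3502
m_dot = 0.092 * 8.171 * 1.3502 = 1.0150 kg/s

1.0150 kg/s


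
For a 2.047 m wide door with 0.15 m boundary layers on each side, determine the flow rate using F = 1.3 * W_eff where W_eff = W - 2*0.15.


W_eff = 2.047 - 0.30 = 1.747 m
F = 1.3 * 1.747 = 2.2711 persons/s

2.2711 persons/s


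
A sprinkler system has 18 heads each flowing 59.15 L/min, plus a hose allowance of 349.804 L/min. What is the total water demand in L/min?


Sprinkler demand = 18 * 59.15 = 1064.7 L/min
Total = 1064.7 + 349.804 = 1414.504 L/min

1414.504 L/min


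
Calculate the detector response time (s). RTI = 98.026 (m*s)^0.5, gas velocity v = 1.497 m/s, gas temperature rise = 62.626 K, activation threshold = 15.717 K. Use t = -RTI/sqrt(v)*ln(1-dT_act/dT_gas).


dT_act/dT_gas = 0.25097
ln(1 - 0.25097) = -0.28897
t = -98.026 / sqrt(1.497) * -0.28897 = 23.152 s

23.152 s


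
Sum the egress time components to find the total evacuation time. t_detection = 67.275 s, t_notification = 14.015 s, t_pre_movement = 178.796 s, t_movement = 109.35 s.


Total = 67.275 + 14.015 + 178.796 + 109.35 = 369.436 s

369.436 s


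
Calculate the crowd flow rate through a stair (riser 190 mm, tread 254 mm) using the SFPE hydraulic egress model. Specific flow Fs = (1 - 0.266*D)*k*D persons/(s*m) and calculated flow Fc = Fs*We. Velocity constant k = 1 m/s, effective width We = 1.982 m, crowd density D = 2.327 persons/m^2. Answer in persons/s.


1 - 0.266*D = 1 - 0.266*2.327 = 0.38102
Fs = 0.38102 * 1 * 2.327 = 0.88663 persons/(s*m)
Fc = 0.88663 * 1.982 = 1.7573 persons/s

1.7573 persons/s


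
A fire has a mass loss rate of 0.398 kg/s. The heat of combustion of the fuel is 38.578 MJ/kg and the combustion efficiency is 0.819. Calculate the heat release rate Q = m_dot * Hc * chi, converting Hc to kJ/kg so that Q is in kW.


Hc = 38.578 MJ/kg = 38.578 * 1000 kJ/kg = 38578 kJ/kg
Q = 0.398 kg/s * 38578 kJ/kg * 0.819 = 12575 kW

12575 kW


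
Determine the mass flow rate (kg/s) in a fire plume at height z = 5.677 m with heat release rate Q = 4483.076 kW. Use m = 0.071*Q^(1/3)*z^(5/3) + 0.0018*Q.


Q^(1/3) = 16.489
z^(5/3) = 18.066
First term = 0.071 * 16.489 * 18.066 = 21.150
Second term = 0.0018 * 4483.076 = 8.0695
m = 29.220 kg/s

29.220 kg/s


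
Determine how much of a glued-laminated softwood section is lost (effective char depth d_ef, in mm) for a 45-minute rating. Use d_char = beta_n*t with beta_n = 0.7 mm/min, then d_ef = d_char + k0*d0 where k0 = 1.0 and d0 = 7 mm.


d_char = 0.7 * 45 = 31.5 mm
d_ef = 31.5 + 1.0*7 = 38.5 mm

38.5 mm


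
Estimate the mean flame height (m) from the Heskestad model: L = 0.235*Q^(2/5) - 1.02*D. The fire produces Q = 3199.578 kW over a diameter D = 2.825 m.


Q^(2/5) = 25.237
0.235 * Q^(2/5) = 5.9307
1.02 * D = 2.8815
L = 3.0492 m

3.0492 m


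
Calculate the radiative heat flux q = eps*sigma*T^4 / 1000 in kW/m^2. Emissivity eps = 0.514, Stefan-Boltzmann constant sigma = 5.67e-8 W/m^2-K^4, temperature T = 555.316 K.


T^4 = 9.5096e+10
q = 0.514 * 5.67e-8 * 9.5096e+10 / 1000 = 2.7714 kW/m^2

2.7714 kW/m^2


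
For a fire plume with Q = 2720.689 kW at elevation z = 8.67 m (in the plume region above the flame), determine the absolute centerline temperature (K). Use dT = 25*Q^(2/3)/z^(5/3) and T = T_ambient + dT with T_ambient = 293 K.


Q^(2/3) = 194.89
z^(5/3) = 36.590
dT = 25 * 194.89 / 36.590 = 133.16 K
T = 293 + 133.16 = 426.16 K

426.16 K


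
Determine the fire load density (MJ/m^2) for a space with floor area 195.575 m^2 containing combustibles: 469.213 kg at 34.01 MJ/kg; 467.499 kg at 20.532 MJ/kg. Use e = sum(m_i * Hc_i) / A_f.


Total energy = 469.213*34.01 + 467.499*20.532
= 15957.93 + 9598.689
= 25556.62 MJ
e = 25556.62 / 195.575 = 130.67 MJ/m^2

130.67 MJ/m^2


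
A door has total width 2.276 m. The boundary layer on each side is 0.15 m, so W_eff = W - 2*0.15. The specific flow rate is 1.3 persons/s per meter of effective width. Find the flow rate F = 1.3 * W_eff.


W_eff = 2.276 - 0.30 = 1.976 m
F = 1.3 * 1.976 = 2.5688 persons/s

2.5688 persons/s


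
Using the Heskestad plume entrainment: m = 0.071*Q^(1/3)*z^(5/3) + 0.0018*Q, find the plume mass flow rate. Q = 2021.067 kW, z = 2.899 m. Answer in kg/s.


Q^(1/3) = 12.643
z^(5/3) = 5.8940
First term = 0.071 * 12.643 * 5.8940 = 5.2909
Second term = 0.0018 * 2021.067 = 3.6379
m = 8.9289 kg/s

8.9289 kg/s


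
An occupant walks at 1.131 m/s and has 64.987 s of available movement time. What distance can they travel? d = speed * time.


d = 1.131 * 64.987 = 73.500 m

73.500 m


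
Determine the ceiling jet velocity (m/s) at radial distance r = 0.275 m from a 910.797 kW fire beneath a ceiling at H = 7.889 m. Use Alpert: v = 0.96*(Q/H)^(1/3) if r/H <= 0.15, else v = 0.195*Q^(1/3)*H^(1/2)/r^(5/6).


r/H = 0.275 / 7.889 = 0.034859
r/H <= 0.15, so v = 0.96*(Q/H)^(1/3)
Q/H = 115.45
(Q/H)^(1/3) = 4.8693
v = 0.96 * 4.8693 = 4.6745 m/s

4.6745 m/s


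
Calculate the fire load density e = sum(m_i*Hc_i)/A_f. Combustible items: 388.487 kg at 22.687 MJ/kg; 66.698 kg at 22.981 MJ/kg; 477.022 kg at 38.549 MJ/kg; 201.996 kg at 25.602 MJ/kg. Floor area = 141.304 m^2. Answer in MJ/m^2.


Total energy = 388.487*22.687 + 66.698*22.981 + 477.022*38.549 + 201.996*25.602
= 8813.605 + 1532.787 + 18388.72 + 5171.502
= 33906.61 MJ
e = 33906.61 / 141.304 = 239.96 MJ/m^2

239.96 MJ/m^2


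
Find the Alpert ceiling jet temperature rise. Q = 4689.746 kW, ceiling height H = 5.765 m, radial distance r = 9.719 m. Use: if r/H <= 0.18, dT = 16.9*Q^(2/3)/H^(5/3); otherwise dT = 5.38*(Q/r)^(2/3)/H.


r/H = 9.719 / 5.765 = 1.6859
r/H > 0.18, so dT = 5.38*(Q/r)^(2/3)/H
Q/r = 482.53
(Q/r)^(2/3) = 61.520
dT = 5.38 * 61.520 / 5.765 = 57.412 K

57.412 K


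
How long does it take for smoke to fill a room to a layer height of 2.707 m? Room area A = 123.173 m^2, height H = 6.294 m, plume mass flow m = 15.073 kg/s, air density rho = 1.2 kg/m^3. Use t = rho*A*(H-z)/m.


H - z = 3.587 m
t = 1.2 * 123.173 * 3.587 / 15.073 = 35.175 s

35.175 s


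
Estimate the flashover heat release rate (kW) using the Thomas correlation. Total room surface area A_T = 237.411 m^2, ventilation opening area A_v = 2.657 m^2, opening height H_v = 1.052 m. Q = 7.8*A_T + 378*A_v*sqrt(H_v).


7.8*A_T = 1851.8
sqrt(H_v) = 1.0257
378*A_v*sqrt(H_v) = 1030.1
Q = 1851.8 + 1030.1 = 2881.9 kW

2881.9 kW


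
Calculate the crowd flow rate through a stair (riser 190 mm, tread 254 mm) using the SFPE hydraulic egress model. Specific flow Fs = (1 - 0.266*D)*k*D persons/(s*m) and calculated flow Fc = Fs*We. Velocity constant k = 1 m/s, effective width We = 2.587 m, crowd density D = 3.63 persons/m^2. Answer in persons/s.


1 - 0.266*D = 1 - 0.266*3.63 = 0.034420
Fs = 0.034420 * 1 * 3.63 = 0.12494 persons/(s*m)
Fc = 0.12494 * 2.587 = 0.32323 persons/s

0.32323 persons/s


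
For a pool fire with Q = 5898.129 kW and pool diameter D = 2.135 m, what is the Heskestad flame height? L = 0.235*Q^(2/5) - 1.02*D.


Q^(2/5) = 32.232
0.235 * Q^(2/5) = 7.5745
1.02 * D = 2.1777
L = 5.3968 m

5.3968 m


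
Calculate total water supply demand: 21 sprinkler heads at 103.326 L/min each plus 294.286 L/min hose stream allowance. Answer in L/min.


Sprinkler demand = 21 * 103.326 = 2169.846 L/min
Total = 2169.846 + 294.286 = 2464.132 L/min

2464.132 L/min


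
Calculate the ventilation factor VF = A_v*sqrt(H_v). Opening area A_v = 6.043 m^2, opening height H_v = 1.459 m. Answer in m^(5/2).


sqrt(H_v) = 1.2079
VF = 6.043 * 1.2079 = 7.2993 m^(5/2)

7.2993 m^(5/2)


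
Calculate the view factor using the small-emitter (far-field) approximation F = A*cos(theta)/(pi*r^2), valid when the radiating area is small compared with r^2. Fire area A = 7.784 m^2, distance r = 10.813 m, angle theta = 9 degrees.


cos(9 deg) = 0.98769
pi*r^2 = 367.32
F = 7.784 * 0.98769 / 367.32 = 0.020931

0.020931


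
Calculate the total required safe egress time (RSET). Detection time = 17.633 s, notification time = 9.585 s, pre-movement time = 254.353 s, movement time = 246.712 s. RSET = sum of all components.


Total = 17.633 + 9.585 + 254.353 + 246.712 = 528.283 s

528.283 s


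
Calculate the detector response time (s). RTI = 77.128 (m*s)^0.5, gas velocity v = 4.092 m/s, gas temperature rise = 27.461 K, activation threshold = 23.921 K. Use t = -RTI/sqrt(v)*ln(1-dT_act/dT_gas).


dT_act/dT_gas = 0.87109
ln(1 - 0.87109) = -2.0486
t = -77.128 / sqrt(4.092) * -2.0486 = 78.111 s

78.111 s


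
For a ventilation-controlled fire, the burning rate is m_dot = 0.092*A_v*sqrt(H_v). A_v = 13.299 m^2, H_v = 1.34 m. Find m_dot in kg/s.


sqrt(H_v) = 1.1576
m_dot = 0.092 * 13.299 * 1.1576 = 1.4163 kg/s

1.4163 kg/s


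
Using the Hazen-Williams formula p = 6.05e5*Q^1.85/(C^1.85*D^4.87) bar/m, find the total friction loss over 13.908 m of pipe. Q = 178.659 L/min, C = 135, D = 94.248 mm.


Q^1.85 = 14664
C^1.85 = 8732.1
D^4.87 = 4.1182e+09
p/m = 0.00024671 bar/m
p_total = 0.00024671 * 13.908 = 0.0034312 bar

0.0034312 bar


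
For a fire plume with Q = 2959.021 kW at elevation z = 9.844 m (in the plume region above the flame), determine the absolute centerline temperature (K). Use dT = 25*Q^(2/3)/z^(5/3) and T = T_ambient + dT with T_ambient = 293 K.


Q^(2/3) = 206.11
z^(5/3) = 45.215
dT = 25 * 206.11 / 45.215 = 113.96 K
T = 293 + 113.96 = 406.96 K

406.96 K


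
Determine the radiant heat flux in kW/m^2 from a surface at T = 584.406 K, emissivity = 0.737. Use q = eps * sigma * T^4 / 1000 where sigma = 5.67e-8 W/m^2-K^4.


T^4 = 1.1664e+11
q = 0.737 * 5.67e-8 * 1.1664e+11 / 1000 = 4.8743 kW/m^2

4.8743 kW/m^2


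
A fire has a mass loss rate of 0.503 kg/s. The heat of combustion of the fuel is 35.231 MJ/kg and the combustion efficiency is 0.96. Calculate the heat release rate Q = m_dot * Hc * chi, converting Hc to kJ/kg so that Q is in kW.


Hc = 35.231 MJ/kg = 35.231 * 1000 kJ/kg = 35231 kJ/kg
Q = 0.503 kg/s * 35231 kJ/kg * 0.96 = 17012 kW

17012 kW


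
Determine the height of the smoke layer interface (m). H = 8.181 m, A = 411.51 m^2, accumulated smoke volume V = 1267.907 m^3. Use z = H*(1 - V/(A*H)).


V/(A*H) = 0.37662
1 - 0.37662 = 0.62338
z = 8.181 * 0.62338 = 5.0999 m

5.0999 m


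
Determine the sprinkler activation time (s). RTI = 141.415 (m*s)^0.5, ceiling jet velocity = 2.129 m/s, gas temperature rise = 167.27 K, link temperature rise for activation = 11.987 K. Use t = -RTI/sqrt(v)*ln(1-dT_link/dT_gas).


dT_link/dT_gas = 0.071663
ln(1 - 0.071663) = -0.074360
t = -141.415 / sqrt(2.129) * -0.074360 = 7.2069 s

7.2069 s


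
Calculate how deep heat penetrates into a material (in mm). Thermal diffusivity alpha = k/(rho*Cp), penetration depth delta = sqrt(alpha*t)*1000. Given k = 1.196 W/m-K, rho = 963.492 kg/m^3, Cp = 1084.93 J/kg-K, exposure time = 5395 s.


alpha = 1.196 / (963.492 * 1084.93) = 1.1441e-06 m^2/s
alpha * t = 0.0061727
delta = sqrt(0.0061727) * 1000 = 78.566 mm

78.566 mm


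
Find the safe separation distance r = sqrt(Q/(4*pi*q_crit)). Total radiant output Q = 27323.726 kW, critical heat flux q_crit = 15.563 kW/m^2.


4*pi*q_crit = 195.57
Q/(4*pi*q_crit) = 139.71
r = sqrt(139.71) = 11.820 m

11.820 m


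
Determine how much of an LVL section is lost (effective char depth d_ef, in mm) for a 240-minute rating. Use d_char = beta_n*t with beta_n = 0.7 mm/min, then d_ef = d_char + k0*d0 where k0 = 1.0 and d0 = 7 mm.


d_char = 0.7 * 240 = 168 mm
d_ef = 168 + 1.0*7 = 175 mm

175 mm


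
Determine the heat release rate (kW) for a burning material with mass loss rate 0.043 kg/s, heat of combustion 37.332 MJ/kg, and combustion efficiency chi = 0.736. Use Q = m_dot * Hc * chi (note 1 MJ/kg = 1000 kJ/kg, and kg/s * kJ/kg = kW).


Hc = 37.332 MJ/kg = 37.332 * 1000 kJ/kg = 37332 kJ/kg
Q = 0.043 kg/s * 37332 kJ/kg * 0.736 = 1181.5 kW

1181.5 kW


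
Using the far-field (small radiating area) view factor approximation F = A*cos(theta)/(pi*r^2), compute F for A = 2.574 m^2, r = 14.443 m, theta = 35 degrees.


cos(35 deg) = 0.81915
pi*r^2 = 655.34
F = 2.574 * 0.81915 / 655.34 = 0.0032174

0.0032174


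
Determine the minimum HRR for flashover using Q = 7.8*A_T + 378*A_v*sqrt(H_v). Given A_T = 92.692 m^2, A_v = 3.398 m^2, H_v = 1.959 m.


7.8*A_T = 723.00
sqrt(H_v) = 1.3996
378*A_v*sqrt(H_v) = 1797.8
Q = 723.00 + 1797.8 = 2520.8 kW

2520.8 kW


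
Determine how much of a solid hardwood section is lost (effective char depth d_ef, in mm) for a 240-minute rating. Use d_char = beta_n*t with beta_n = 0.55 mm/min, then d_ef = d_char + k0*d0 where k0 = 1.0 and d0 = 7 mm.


d_char = 0.55 * 240 = 132 mm
d_ef = 132 + 1.0*7 = 139 mm

139 mm


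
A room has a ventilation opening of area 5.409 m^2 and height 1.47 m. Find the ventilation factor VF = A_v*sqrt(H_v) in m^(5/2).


sqrt(H_v) = 1.2124
VF = 5.409 * 1.2124 = 6.5581 m^(5/2)

6.5581 m^(5/2)


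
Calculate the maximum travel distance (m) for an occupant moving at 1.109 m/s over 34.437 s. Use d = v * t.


d = 1.109 * 34.437 = 38.191 m

38.191 m


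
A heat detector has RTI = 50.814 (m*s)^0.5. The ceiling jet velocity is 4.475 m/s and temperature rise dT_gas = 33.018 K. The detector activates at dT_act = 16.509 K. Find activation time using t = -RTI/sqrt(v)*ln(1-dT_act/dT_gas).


dT_act/dT_gas = 0.5
ln(1 - 0.5) = -0.69315
t = -50.814 / sqrt(4.475) * -0.69315 = 16.650 s

16.650 s


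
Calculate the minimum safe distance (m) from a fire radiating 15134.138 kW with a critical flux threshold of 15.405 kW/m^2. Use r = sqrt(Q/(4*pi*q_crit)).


4*pi*q_crit = 193.58
Q/(4*pi*q_crit) = 78.178
r = sqrt(78.178) = 8.8418 m

8.8418 m


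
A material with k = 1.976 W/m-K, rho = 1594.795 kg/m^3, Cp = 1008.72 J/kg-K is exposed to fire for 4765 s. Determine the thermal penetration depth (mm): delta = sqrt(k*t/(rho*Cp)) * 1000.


alpha = 1.976 / (1594.795 * 1008.72) = 1.2283e-06 m^2/s
alpha * t = 0.0058529
delta = sqrt(0.0058529) * 1000 = 76.505 mm

76.505 mm


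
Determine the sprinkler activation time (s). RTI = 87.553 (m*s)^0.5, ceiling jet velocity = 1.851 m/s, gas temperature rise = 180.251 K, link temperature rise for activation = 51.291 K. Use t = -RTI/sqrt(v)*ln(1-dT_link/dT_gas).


dT_link/dT_gas = 0.28455
ln(1 - 0.28455) = -0.33485
t = -87.553 / sqrt(1.851) * -0.33485 = 21.548 s

21.548 s


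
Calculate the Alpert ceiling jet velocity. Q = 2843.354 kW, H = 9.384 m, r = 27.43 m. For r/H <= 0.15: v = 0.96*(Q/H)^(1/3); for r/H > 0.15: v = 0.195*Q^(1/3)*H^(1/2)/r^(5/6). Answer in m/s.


r/H = 27.43 / 9.384 = 2.9231
r/H > 0.15, so v = 0.195*Q^(1/3)*H^(1/2)/r^(5/6)
Q^(1/3) = 14.167
H^(1/2) = 3.0633
r^(5/6) = 15.795
v = 0.195 * 14.167 * 3.0633 / 15.795 = 0.53578 m/s

0.53578 m/s


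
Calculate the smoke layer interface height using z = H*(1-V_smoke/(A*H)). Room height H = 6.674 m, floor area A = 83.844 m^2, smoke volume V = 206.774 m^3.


V/(A*H) = 0.36952
1 - 0.36952 = 0.63048
z = 6.674 * 0.63048 = 4.2078 m

4.2078 m


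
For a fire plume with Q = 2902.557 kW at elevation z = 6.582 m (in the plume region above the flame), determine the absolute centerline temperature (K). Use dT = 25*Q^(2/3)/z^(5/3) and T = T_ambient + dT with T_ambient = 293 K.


Q^(2/3) = 203.48
z^(5/3) = 23.117
dT = 25 * 203.48 / 23.117 = 220.05 K
T = 293 + 220.05 = 513.05 K

513.05 K


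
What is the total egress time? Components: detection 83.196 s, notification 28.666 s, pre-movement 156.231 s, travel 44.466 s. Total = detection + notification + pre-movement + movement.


Total = 83.196 + 28.666 + 156.231 + 44.466 = 312.559 s

312.559 s


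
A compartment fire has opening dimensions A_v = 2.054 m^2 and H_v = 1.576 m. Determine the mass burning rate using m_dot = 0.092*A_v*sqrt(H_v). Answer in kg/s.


sqrt(H_v) = 1.2554
m_dot = 0.092 * 2.054 * 1.2554 = 0.23723 kg/s

0.23723 kg/s


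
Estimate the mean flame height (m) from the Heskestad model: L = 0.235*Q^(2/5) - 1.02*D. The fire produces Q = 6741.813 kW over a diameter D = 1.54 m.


Q^(2/5) = 34.002
0.235 * Q^(2/5) = 7.9906
1.02 * D = 1.5708
L = 6.4198 m

6.4198 m


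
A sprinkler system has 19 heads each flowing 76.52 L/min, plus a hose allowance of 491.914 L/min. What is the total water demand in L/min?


Sprinkler demand = 19 * 76.52 = 1453.88 L/min
Total = 1453.88 + 491.914 = 1945.794 L/min

1945.794 L/min


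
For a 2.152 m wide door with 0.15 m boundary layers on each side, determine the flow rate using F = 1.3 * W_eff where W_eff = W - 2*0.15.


W_eff = 2.152 - 0.30 = 1.852 m
F = 1.3 * 1.852 = 2.4076 persons/s

2.4076 persons/s


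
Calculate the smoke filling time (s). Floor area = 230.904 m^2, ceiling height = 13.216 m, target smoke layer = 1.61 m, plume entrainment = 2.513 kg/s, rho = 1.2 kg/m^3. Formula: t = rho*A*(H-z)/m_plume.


H - z = 11.606 m
t = 1.2 * 230.904 * 11.606 / 2.513 = 1279.7 s

1279.7 s


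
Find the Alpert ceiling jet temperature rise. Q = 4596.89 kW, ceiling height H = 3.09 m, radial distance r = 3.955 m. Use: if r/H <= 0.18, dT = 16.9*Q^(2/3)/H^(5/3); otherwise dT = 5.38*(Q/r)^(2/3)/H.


r/H = 3.955 / 3.09 = 1.2799
r/H > 0.18, so dT = 5.38*(Q/r)^(2/3)/H
Q/r = 1162.3
(Q/r)^(2/3) = 110.55
dT = 5.38 * 110.55 / 3.09 = 192.47 K

192.47 K


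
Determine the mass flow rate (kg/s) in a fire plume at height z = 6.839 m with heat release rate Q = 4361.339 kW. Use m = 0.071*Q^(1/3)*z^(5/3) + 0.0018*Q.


Q^(1/3) = 16.338
z^(5/3) = 24.641
First term = 0.071 * 16.338 * 24.641 = 28.584
Second term = 0.0018 * 4361.339 = 7.8504
m = 36.434 kg/s

36.434 kg/s


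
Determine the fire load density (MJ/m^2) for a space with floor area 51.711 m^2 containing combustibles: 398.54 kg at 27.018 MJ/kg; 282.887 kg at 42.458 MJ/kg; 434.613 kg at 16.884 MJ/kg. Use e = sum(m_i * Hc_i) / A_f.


Total energy = 398.54*27.018 + 282.887*42.458 + 434.613*16.884
= 10767.75 + 12010.82 + 7338.006
= 30116.58 MJ
e = 30116.58 / 51.711 = 582.40 MJ/m^2

582.40 MJ/m^2


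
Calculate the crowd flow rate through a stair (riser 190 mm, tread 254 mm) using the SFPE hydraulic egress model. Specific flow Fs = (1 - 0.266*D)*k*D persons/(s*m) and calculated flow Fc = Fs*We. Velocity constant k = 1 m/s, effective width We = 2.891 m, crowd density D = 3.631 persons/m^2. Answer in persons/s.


1 - 0.266*D = 1 - 0.266*3.631 = 0.034154
Fs = 0.034154 * 1 * 3.631 = 0.12401 persons/(s*m)
Fc = 0.12401 * 2.891 = 0.35852 persons/s

0.35852 persons/s


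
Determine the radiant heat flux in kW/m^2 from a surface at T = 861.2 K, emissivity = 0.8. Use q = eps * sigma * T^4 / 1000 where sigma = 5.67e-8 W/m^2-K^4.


T^4 = 5.5007e+11
q = 0.8 * 5.67e-8 * 5.5007e+11 / 1000 = 24.951 kW/m^2

24.951 kW/m^2


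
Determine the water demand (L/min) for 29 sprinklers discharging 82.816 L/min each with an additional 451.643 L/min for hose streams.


Sprinkler demand = 29 * 82.816 = 2401.664 L/min
Total = 2401.664 + 451.643 = 2853.307 L/min

2853.307 L/min


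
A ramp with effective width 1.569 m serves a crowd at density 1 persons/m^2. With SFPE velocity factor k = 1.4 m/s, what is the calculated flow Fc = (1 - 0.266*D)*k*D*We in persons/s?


1 - 0.266*D = 1 - 0.266*1 = 0.734
Fs = 0.734 * 1.4 * 1 = 1.0276 persons/(s*m)
Fc = 1.0276 * 1.569 = 1.6123 persons/s

1.6123 persons/s


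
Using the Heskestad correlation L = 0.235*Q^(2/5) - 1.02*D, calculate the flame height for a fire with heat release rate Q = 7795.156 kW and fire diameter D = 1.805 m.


Q^(2/5) = 36.035
0.235 * Q^(2/5) = 8.4683
1.02 * D = 1.8411
L = 6.6272 m

6.6272 m


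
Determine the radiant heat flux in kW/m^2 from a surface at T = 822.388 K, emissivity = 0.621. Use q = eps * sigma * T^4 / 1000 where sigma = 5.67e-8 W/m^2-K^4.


T^4 = 4.5741e+11
q = 0.621 * 5.67e-8 * 4.5741e+11 / 1000 = 16.106 kW/m^2

16.106 kW/m^2


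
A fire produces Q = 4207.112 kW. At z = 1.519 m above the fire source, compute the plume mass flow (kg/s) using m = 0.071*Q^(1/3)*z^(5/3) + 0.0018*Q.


Q^(1/3) = 16.143
z^(5/3) = 2.0072
First term = 0.071 * 16.143 * 2.0072 = 2.3006
Second term = 0.0018 * 4207.112 = 7.5728
m = 9.8734 kg/s

9.8734 kg/s


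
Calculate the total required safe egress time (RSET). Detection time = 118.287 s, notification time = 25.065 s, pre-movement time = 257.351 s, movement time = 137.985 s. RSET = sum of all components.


Total = 118.287 + 25.065 + 257.351 + 137.985 = 538.688 s

538.688 s


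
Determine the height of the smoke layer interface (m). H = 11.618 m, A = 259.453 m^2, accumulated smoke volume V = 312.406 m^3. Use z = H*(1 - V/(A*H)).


V/(A*H) = 0.10364
1 - 0.10364 = 0.89636
z = 11.618 * 0.89636 = 10.414 m

10.414 m


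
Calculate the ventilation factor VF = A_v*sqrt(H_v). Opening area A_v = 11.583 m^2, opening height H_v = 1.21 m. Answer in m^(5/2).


sqrt(H_v) = 1.1
VF = 11.583 * 1.1 = 12.741 m^(5/2)

12.741 m^(5/2)


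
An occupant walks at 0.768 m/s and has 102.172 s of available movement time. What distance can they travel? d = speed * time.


d = 0.768 * 102.172 = 78.468 m

78.468 m


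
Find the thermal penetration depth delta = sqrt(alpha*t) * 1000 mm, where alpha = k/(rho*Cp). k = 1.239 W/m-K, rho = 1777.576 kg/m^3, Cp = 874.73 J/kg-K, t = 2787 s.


alpha = 1.239 / (1777.576 * 874.73) = 7.9684e-07 m^2/s
alpha * t = 0.0022208
delta = sqrt(0.0022208) * 1000 = 47.125 mm

47.125 mm


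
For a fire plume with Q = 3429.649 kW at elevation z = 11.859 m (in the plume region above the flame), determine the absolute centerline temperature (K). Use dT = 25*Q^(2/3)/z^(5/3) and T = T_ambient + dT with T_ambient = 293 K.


Q^(2/3) = 227.42
z^(5/3) = 61.671
dT = 25 * 227.42 / 61.671 = 92.192 K
T = 293 + 92.192 = 385.19 K

385.19 K


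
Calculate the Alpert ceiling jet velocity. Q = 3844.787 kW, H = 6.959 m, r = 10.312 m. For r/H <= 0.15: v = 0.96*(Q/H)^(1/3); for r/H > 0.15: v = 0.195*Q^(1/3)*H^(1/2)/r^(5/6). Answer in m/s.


r/H = 10.312 / 6.959 = 1.4818
r/H > 0.15, so v = 0.195*Q^(1/3)*H^(1/2)/r^(5/6)
Q^(1/3) = 15.666
H^(1/2) = 2.6380
r^(5/6) = 6.9896
v = 0.195 * 15.666 * 2.6380 / 6.9896 = 1.1530 m/s

1.1530 m/s


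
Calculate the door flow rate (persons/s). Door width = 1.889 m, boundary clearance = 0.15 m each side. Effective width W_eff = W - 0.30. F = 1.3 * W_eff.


W_eff = 1.889 - 0.30 = 1.589 m
F = 1.3 * 1.589 = 2.0657 persons/s

2.0657 persons/s


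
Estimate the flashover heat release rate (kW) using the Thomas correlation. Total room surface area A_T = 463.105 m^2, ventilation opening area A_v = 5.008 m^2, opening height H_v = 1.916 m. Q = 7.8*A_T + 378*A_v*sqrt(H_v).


7.8*A_T = 3612.219
sqrt(H_v) = 1.3842
378*A_v*sqrt(H_v) = 2620.3
Q = 3612.219 + 2620.3 = 6232.5 kW

6232.5 kW


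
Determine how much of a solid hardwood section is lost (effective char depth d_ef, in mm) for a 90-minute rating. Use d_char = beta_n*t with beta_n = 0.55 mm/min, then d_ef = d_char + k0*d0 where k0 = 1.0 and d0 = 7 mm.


d_char = 0.55 * 90 = 49.5 mm
d_ef = 49.5 + 1.0*7 = 56.5 mm

56.5 mm


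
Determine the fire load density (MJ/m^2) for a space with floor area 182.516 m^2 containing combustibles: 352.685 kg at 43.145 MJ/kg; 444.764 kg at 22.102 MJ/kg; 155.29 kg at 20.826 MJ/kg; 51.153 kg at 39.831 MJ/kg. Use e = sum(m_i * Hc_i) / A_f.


Total energy = 352.685*43.145 + 444.764*22.102 + 155.29*20.826 + 51.153*39.831
= 15216.59 + 9830.174 + 3234.070 + 2037.475
= 30318.31 MJ
e = 30318.31 / 182.516 = 166.11 MJ/m^2

166.11 MJ/m^2


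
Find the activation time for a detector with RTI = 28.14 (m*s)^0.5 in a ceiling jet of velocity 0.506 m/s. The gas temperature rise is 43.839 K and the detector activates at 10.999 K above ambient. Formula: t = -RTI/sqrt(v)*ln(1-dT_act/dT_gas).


dT_act/dT_gas = 0.25090
ln(1 - 0.25090) = -0.28888
t = -28.14 / sqrt(0.506) * -0.28888 = 11.428 s

11.428 s


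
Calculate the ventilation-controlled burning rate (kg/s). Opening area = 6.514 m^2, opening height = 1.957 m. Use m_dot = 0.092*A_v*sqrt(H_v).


sqrt(H_v) = 1.3989
m_dot = 0.092 * 6.514 * 1.3989 = 0.83836 kg/s

0.83836 kg/s


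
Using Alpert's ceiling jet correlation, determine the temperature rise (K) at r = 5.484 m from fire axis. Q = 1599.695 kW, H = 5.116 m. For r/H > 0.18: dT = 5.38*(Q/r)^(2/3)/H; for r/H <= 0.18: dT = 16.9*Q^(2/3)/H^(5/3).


r/H = 5.484 / 5.116 = 1.0719
r/H > 0.18, so dT = 5.38*(Q/r)^(2/3)/H
Q/r = 291.70
(Q/r)^(2/3) = 43.984
dT = 5.38 * 43.984 / 5.116 = 46.254 K

46.254 K


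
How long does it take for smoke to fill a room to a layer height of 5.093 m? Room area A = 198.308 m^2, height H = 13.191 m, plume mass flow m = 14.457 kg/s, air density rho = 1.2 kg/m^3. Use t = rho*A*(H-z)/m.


H - z = 8.098 m
t = 1.2 * 198.308 * 8.098 / 14.457 = 133.30 s

133.30 s


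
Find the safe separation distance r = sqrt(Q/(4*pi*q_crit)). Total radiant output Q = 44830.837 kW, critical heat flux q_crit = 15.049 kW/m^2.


4*pi*q_crit = 189.11
Q/(4*pi*q_crit) = 237.06
r = sqrt(237.06) = 15.397 m

15.397 m


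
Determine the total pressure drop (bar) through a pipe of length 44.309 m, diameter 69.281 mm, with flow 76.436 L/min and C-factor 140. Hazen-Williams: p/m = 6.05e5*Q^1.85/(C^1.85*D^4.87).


Q^1.85 = 3048.6
C^1.85 = 9339.8
D^4.87 = 9.2001e+08
p/m = 0.00021465 bar/m
p_total = 0.00021465 * 44.309 = 0.0095109 bar

0.0095109 bar


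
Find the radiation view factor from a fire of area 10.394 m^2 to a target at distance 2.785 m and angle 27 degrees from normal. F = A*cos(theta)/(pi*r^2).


cos(27 deg) = 0.89101
pi*r^2 = 24.367
F = 10.394 * 0.89101 / 24.367 = 0.38007

0.38007


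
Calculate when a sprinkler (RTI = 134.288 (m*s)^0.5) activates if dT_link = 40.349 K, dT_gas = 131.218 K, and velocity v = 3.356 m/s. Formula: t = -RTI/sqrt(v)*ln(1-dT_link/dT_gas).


dT_link/dT_gas = 0.30750
ln(1 - 0.30750) = -0.36744
t = -134.288 / sqrt(3.356) * -0.36744 = 26.935 s

26.935 s


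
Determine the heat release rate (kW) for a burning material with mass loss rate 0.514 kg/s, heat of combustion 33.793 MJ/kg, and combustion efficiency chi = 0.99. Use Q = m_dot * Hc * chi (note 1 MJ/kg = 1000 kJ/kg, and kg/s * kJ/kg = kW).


Hc = 33.793 MJ/kg = 33.793 * 1000 kJ/kg = 33793 kJ/kg
Q = 0.514 kg/s * 33793 kJ/kg * 0.99 = 17196 kW

17196 kW


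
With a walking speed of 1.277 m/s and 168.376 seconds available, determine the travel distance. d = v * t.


d = 1.277 * 168.376 = 215.02 m

215.02 m


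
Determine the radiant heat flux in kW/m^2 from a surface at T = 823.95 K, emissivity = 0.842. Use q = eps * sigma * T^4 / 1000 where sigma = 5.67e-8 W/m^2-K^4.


T^4 = 4.6090e+11
q = 0.842 * 5.67e-8 * 4.6090e+11 / 1000 = 22.004 kW/m^2

22.004 kW/m^2


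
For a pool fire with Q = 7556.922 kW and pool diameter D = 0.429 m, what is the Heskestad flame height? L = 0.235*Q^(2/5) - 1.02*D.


Q^(2/5) = 35.591
0.235 * Q^(2/5) = 8.3638
1.02 * D = 0.43758
L = 7.9263 m

7.9263 m


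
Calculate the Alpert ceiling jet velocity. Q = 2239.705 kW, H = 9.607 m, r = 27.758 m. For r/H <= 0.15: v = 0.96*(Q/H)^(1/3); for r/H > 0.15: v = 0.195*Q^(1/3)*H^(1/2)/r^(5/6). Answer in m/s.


r/H = 27.758 / 9.607 = 2.8894
r/H > 0.15, so v = 0.195*Q^(1/3)*H^(1/2)/r^(5/6)
Q^(1/3) = 13.084
H^(1/2) = 3.0995
r^(5/6) = 15.952
v = 0.195 * 13.084 * 3.0995 / 15.952 = 0.49572 m/s

0.49572 m/s


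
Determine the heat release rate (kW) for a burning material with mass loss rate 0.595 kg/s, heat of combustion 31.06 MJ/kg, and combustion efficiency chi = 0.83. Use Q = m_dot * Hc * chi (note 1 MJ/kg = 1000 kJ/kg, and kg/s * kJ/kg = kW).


Hc = 31.06 MJ/kg = 31.06 * 1000 kJ/kg = 31060 kJ/kg
Q = 0.595 kg/s * 31060 kJ/kg * 0.83 = 15338.981 kW

15338.981 kW


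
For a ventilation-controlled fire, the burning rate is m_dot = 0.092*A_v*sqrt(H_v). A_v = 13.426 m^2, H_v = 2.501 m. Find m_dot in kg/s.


sqrt(H_v) = 1.5815
m_dot = 0.092 * 13.426 * 1.5815 = 1.9534 kg/s

1.9534 kg/s


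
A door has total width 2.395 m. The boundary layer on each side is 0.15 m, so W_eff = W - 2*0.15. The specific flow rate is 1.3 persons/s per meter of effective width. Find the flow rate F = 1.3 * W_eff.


W_eff = 2.395 - 0.30 = 2.095 m
F = 1.3 * 2.095 = 2.7235 persons/s

2.7235 persons/s


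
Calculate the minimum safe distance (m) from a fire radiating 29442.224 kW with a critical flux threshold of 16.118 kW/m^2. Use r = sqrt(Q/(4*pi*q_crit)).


4*pi*q_crit = 202.54
Q/(4*pi*q_crit) = 145.36
r = sqrt(145.36) = 12.057 m

12.057 m


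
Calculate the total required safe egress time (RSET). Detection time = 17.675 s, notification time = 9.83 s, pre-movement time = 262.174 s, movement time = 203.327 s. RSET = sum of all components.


Total = 17.675 + 9.83 + 262.174 + 203.327 = 493.006 s

493.006 s


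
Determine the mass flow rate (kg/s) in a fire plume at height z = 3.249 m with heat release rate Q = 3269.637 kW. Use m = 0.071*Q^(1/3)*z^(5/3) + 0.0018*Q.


Q^(1/3) = 14.842
z^(5/3) = 7.1272
First term = 0.071 * 14.842 * 7.1272 = 7.5106
Second term = 0.0018 * 3269.637 = 5.8853
m = 13.396 kg/s

13.396 kg/s
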